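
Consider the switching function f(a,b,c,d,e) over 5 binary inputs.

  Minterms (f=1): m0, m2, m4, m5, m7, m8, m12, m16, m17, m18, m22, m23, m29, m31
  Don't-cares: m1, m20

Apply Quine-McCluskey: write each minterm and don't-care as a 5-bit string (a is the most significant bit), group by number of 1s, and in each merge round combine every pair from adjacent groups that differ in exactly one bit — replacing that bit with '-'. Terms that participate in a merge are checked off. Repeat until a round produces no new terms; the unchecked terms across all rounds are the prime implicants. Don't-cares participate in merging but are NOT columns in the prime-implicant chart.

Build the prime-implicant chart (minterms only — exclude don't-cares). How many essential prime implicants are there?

4

Round 0: 00000✓ 00001✓ 00010✓ 00100✓ 00101✓ 00111✓ 01000✓ 01100✓ 10000✓ 10001✓ 10010✓ 10100✓ 10110✓ 10111✓ 11101✓ 11111✓
Round 1: -0000✓ -0001✓ -0010✓ -0100✓ -0111 0-000✓ 0-100✓ 00-00✓ 00-01✓ 000-0✓ 0000-✓ 001-1 0010-✓ 01-00✓ 1-111 10-00✓ 10-10✓ 100-0✓ 1000-✓ 101-0✓ 1011- 111-1
Round 2: -0-00 -00-0 -000- 0--00 00-0- 10--0
PIs = {-0-00, -00-0, -000-, -0111, 0--00, 00-0-, 001-1, 1-111, 10--0, 1011-, 111-1}
Coverage chart:
  m0: -0-00,-00-0,-000-,0--00,00-0-
  m2: -00-0 ←essential
  m4: -0-00,0--00,00-0-
  m5: 00-0-,001-1
  m7: -0111,001-1
  m8: 0--00 ←essential
  m12: 0--00 ←essential
  m16: -0-00,-00-0,-000-,10--0
  m17: -000- ←essential
  m18: -00-0,10--0
  m22: 10--0,1011-
  m23: -0111,1-111,1011-
  m29: 111-1 ←essential
  m31: 1-111,111-1
Essential: -00-0, -000-, 0--00, 111-1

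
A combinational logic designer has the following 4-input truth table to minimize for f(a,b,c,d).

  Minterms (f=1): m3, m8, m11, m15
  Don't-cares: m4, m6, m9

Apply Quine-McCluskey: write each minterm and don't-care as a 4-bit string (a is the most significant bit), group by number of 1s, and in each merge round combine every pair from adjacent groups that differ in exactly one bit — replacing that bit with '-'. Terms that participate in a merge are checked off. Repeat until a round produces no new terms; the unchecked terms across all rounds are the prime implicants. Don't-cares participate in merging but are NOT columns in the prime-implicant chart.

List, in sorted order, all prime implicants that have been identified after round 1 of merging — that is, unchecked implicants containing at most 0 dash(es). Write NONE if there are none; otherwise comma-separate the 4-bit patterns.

size-2^0 implicants → 0011(✓)  0100(✓)  0110(✓)  1000(✓)  1001(✓)  1011(✓)  1111(✓)
size-2^1 implicants → -011  01-0  1-11  10-1  100-
Unchecked terms (primes): -011, 01-0, 1-11, 10-1, 100-

NONE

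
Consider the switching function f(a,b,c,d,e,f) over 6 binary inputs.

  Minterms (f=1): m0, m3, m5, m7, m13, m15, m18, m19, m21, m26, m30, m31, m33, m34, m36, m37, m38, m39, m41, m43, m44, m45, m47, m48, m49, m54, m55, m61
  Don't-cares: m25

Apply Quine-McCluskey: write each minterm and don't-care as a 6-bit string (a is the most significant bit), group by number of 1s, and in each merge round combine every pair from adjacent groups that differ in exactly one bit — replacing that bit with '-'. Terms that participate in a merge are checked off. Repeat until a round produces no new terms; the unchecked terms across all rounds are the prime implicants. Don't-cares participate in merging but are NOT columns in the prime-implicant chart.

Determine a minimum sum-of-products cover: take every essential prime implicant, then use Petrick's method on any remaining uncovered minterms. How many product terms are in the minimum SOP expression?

13

Round 0: 000000 000011✓ 000101✓ 000111✓ 001101✓ 001111✓ 010010✓ 010011✓ 010101✓ 011001 011010✓ 011110✓ 011111✓ 100001✓ 100010✓ 100100✓ 100101✓ 100110✓ 100111✓ 101001✓ 101011✓ 101100✓ 101101✓ 101111✓ 110000✓ 110001✓ 110110✓ 110111✓ 111101✓
Round 1: -00101✓ -00111✓ -01101✓ -01111✓ 0-0011 0-0101 0-1111 00-101✓ 00-111✓ 000-11 0001-1✓ 0011-1✓ 01-010 01001- 011-10 01111- 1-0001 1-0110✓ 1-0111✓ 1-1101 10-001✓ 10-100✓ 10-101✓ 10-111✓ 100-01✓ 100-10 1001-0✓ 1001-1✓ 10010-✓ 10011-✓ 101-01✓ 101-11✓ 1010-1✓ 1011-1✓ 10110-✓ 11000- 11011-✓
Round 2: -0-101✓ -0-111✓ -001-1✓ -011-1✓ 00-1-1✓ 1-011- 10--01 10-1-1✓ 10-10- 1001-- 101--1
Round 3: -0-1-1
PIs = {-0-1-1, 0-0011, 0-0101, 0-1111, 000-11, 000000, 01-010, 01001-, 011-10, 011001, 01111-, 1-0001, 1-011-, 1-1101, 10--01, 10-10-, 100-10, 1001--, 101--1, 11000-}
Coverage chart:
  m0: 000000 ←essential
  m3: 0-0011,000-11
  m5: -0-1-1,0-0101
  m7: -0-1-1,000-11
  m13: -0-1-1 ←essential
  m15: -0-1-1,0-1111
  m18: 01-010,01001-
  m19: 0-0011,01001-
  m21: 0-0101 ←essential
  m26: 01-010,011-10
  m30: 011-10,01111-
  m31: 0-1111,01111-
  m33: 1-0001,10--01
  m34: 100-10 ←essential
  m36: 10-10-,1001--
  m37: -0-1-1,10--01,10-10-,1001--
  m38: 1-011-,100-10,1001--
  m39: -0-1-1,1-011-,1001--
  m41: 10--01,101--1
  m43: 101--1 ←essential
  m44: 10-10- ←essential
  m45: -0-1-1,1-1101,10--01,10-10-,101--1
  m47: -0-1-1,101--1
  m48: 11000- ←essential
  m49: 1-0001,11000-
  m54: 1-011- ←essential
  m55: 1-011- ←essential
  m61: 1-1101 ←essential
Essential: -0-1-1, 0-0101, 000000, 1-011-, 1-1101, 10-10-, 100-10, 101--1, 11000-
Petrick residual → 0-0011, 01-010, 01111-, 1-0001
Min cover (13 terms): b'df + a'c'd'ef + a'c'de'f + a'b'c'd'e'f' + a'bd'ef' + a'bcde + ac'd'e'f + ac'de + acde'f + ab'de' + ab'c'ef' + ab'cf + abc'd'e'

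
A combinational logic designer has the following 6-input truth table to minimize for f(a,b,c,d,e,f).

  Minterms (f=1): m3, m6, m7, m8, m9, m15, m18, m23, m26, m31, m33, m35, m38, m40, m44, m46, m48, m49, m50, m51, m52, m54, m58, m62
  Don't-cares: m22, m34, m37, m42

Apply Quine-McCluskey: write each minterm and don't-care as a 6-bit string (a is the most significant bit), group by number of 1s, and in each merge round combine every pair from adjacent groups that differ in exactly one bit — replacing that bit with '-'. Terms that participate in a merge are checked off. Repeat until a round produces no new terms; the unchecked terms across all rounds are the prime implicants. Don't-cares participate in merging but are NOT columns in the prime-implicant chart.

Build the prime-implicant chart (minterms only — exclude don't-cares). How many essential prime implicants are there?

6

Round 0: 000011✓ 000110✓ 000111✓ 001000✓ 001001✓ 001111✓ 010010✓ 010110✓ 010111✓ 011010✓ 011111✓ 100001✓ 100010✓ 100011✓ 100101✓ 100110✓ 101000✓ 101010✓ 101100✓ 101110✓ 110000✓ 110001✓ 110010✓ 110011✓ 110100✓ 110110✓ 111010✓ 111110✓
Round 1: -00011 -00110✓ -01000 -10010✓ -10110✓ -11010✓ 0-0110✓ 0-0111✓ 0-1111✓ 00-111✓ 000-11 00011-✓ 00100- 01-010✓ 01-111✓ 010-10✓ 01011-✓ 1-0001✓ 1-0010✓ 1-0011✓ 1-0110✓ 1-1010✓ 1-1110✓ 10-010✓ 10-110✓ 100-01 100-10✓ 1000-1✓ 10001-✓ 101-00✓ 101-10✓ 1010-0✓ 1011-0✓ 11-010✓ 11-110✓ 110-00✓ 110-10✓ 1100-0✓ 1100-1✓ 11000-✓ 11001-✓ 1101-0✓ 111-10✓
Round 2: --0110 -1-010 -10-10 0--111 0-011- 1--010✓ 1--110✓ 1-0-10✓ 1-00-1 1-001- 1-1-10✓ 10--10✓ 101--0 11--10✓ 110--0 1100--
Round 3: 1---10
PIs = {--0110, -00011, -01000, -1-010, -10-10, 0--111, 0-011-, 000-11, 00100-, 1---10, 1-00-1, 1-001-, 100-01, 101--0, 110--0, 1100--}
Coverage chart:
  m3: -00011,000-11
  m6: --0110,0-011-
  m7: 0--111,0-011-,000-11
  m8: -01000,00100-
  m9: 00100- ←essential
  m15: 0--111 ←essential
  m18: -1-010,-10-10
  m23: 0--111,0-011-
  m26: -1-010 ←essential
  m31: 0--111 ←essential
  m33: 1-00-1,100-01
  m35: -00011,1-00-1,1-001-
  m38: --0110,1---10
  m40: -01000,101--0
  m44: 101--0 ←essential
  m46: 1---10,101--0
  m48: 110--0,1100--
  m49: 1-00-1,1100--
  m50: -1-010,-10-10,1---10,1-001-,110--0,1100--
  m51: 1-00-1,1-001-,1100--
  m52: 110--0 ←essential
  m54: --0110,-10-10,1---10,110--0
  m58: -1-010,1---10
  m62: 1---10 ←essential
Essential: -1-010, 0--111, 00100-, 1---10, 101--0, 110--0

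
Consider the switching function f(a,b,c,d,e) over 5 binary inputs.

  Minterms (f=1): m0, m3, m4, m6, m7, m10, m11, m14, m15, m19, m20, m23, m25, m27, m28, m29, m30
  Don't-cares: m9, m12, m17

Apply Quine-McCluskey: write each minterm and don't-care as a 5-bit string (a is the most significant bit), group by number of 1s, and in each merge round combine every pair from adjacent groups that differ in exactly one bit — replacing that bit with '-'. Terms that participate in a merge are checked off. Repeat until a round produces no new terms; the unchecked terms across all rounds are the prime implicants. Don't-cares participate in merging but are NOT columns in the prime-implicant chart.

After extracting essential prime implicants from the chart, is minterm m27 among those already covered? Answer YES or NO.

size-2^0 implicants → 00000(✓)  00011(✓)  00100(✓)  00110(✓)  00111(✓)  01001(✓)  01010(✓)  01011(✓)  01100(✓)  01110(✓)  01111(✓)  10001(✓)  10011(✓)  10100(✓)  10111(✓)  11001(✓)  11011(✓)  11100(✓)  11101(✓)  11110(✓)
size-2^1 implicants → -0011(✓)  -0100(✓)  -0111(✓)  -1001(✓)  -1011(✓)  -1100(✓)  -1110(✓)  0-011(✓)  0-100(✓)  0-110(✓)  0-111(✓)  00-00  00-11(✓)  001-0(✓)  0011-(✓)  01-10(✓)  01-11(✓)  010-1(✓)  0101-(✓)  011-0(✓)  0111-(✓)  1-001(✓)  1-011(✓)  1-100(✓)  10-11(✓)  100-1(✓)  11-01  110-1(✓)  111-0(✓)  1110-
size-2^2 implicants → --011  --100  -0-11  -10-1  -11-0  0--11  0-1-0  0-11-  01-1-  1-0-1
Unchecked terms (primes): --011, --100, -0-11, -10-1, -11-0, 0--11, 0-1-0, 0-11-, 00-00, 01-1-, 1-0-1, 11-01, 1110-
Minterm coverage:
  m0 ⊆ 00-00 [E]
  m3 ⊆ --011,-0-11,0--11
  m4 ⊆ --100,0-1-0,00-00
  m6 ⊆ 0-1-0,0-11-
  m7 ⊆ -0-11,0--11,0-11-
  m10 ⊆ 01-1- [E]
  m11 ⊆ --011,-10-1,0--11,01-1-
  m14 ⊆ -11-0,0-1-0,0-11-,01-1-
  m15 ⊆ 0--11,0-11-,01-1-
  m19 ⊆ --011,-0-11,1-0-1
  m20 ⊆ --100 [E]
  m23 ⊆ -0-11 [E]
  m25 ⊆ -10-1,1-0-1,11-01
  m27 ⊆ --011,-10-1,1-0-1
  m28 ⊆ --100,-11-0,1110-
  m29 ⊆ 11-01,1110-
  m30 ⊆ -11-0 [E]
E = {--100, -0-11, -11-0, 00-00, 01-1-}

NO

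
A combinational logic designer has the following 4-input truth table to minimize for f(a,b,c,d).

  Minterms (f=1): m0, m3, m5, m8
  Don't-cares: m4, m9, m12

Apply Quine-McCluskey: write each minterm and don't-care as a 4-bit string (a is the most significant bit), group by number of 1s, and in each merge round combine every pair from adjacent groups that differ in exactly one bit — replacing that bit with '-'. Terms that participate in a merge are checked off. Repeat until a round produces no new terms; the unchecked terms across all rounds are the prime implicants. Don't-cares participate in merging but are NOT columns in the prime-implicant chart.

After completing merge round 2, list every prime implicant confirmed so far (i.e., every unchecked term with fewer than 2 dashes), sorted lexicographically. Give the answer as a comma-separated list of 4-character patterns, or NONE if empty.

Round 0: 0000✓ 0011 0100✓ 0101✓ 1000✓ 1001✓ 1100✓
Round 1: -000✓ -100✓ 0-00✓ 010- 1-00✓ 100-
Round 2: --00
PIs = {--00, 0011, 010-, 100-}

0011, 010-, 100-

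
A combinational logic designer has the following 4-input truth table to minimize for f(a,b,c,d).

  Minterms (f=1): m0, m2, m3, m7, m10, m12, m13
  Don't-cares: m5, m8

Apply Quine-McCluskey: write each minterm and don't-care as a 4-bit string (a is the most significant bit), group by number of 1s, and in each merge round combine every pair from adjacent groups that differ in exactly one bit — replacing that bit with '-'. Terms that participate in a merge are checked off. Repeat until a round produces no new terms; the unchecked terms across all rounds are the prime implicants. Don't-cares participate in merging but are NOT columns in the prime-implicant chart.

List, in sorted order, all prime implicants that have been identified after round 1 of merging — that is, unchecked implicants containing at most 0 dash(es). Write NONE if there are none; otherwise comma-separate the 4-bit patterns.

Round 0: 0000✓ 0010✓ 0011✓ 0101✓ 0111✓ 1000✓ 1010✓ 1100✓ 1101✓
Round 1: -000✓ -010✓ -101 0-11 00-0✓ 001- 01-1 1-00 10-0✓ 110-
Round 2: -0-0
PIs = {-0-0, -101, 0-11, 001-, 01-1, 1-00, 110-}

NONE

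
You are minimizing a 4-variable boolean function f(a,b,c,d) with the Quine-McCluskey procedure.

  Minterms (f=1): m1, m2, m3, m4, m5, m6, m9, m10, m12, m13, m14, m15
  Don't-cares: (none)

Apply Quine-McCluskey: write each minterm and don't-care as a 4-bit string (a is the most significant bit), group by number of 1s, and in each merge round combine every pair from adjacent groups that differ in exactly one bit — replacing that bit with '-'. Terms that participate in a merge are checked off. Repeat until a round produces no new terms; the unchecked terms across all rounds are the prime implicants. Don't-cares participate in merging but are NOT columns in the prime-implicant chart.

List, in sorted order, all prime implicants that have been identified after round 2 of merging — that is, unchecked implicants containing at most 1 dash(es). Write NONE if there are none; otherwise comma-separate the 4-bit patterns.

00-1, 001-

Round 0: 0001✓ 0010✓ 0011✓ 0100✓ 0101✓ 0110✓ 1001✓ 1010✓ 1100✓ 1101✓ 1110✓ 1111✓
Round 1: -001✓ -010✓ -100✓ -101✓ -110✓ 0-01✓ 0-10✓ 00-1 001- 01-0✓ 010-✓ 1-01✓ 1-10✓ 11-0✓ 11-1✓ 110-✓ 111-✓
Round 2: --01 --10 -1-0 -10- 11--
PIs = {--01, --10, -1-0, -10-, 00-1, 001-, 11--}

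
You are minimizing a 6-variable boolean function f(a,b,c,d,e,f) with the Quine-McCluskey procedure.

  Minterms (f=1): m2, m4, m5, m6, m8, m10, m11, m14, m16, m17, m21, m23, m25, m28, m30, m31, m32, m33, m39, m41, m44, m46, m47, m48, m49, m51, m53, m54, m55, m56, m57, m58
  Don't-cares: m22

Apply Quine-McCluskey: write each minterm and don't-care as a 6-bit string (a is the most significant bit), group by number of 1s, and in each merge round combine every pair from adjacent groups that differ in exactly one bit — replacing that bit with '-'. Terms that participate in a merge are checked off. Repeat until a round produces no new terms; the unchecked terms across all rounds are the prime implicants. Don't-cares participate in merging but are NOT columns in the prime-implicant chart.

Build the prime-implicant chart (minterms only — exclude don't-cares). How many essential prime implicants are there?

[col 0] 000010*, 000100*, 000101*, 000110*, 001000*, 001010*, 001011*, 001110*, 010000*, 010001*, 010101*, 010110*, 010111*, 011001*, 011100*, 011110*, 011111*, 100000*, 100001*, 100111*, 101001*, 101100*, 101110*, 101111*, 110000*, 110001*, 110011*, 110101*, 110110*, 110111*, 111000*, 111001*, 111010*
[col 1] -01110, -10000*, -10001*, -10101*, -10110*, -10111*, -11001*, 0-0101, 0-0110*, 0-1110*, 00-010*, 00-110*, 000-10*, 0001-0, 00010-, 001-10*, 0010-0, 00101-, 01-001*, 01-110*, 01-111*, 010-01*, 01000-*, 0101-1*, 01011-*, 0111-0, 01111-*, 1-0000*, 1-0001*, 1-0111, 1-1001*, 10-001*, 10-111, 10000-*, 1011-0, 10111-, 11-000*, 11-001*, 110-01*, 110-11*, 1100-1*, 11000-*, 1101-1*, 11011-*, 1110-0, 11100-*
[col 2] -1-001, -10-01, -1000-, -101-1, -1011-, 0--110, 00--10, 01-11-, 1--001, 1-000-, 11-00-, 110--1
Prime implicants: -01110, -1-001, -10-01, -1000-, -101-1, -1011-, 0--110, 0-0101, 00--10, 0001-0, 00010-, 0010-0, 00101-, 01-11-, 0111-0, 1--001, 1-000-, 1-0111, 10-111, 1011-0, 10111-, 11-00-, 110--1, 1110-0
PI chart (minterm → PIs covering it):
  2 | 00--10  (sole → essential)
  4 | 0001-0,00010-
  5 | 0-0101,00010-
  6 | 0--110,00--10,0001-0
  8 | 0010-0  (sole → essential)
  10 | 00--10,0010-0,00101-
  11 | 00101-  (sole → essential)
  14 | -01110,0--110,00--10
  16 | -1000-  (sole → essential)
  17 | -1-001,-10-01,-1000-
  21 | -10-01,-101-1,0-0101
  23 | -101-1,-1011-,01-11-
  25 | -1-001  (sole → essential)
  28 | 0111-0  (sole → essential)
  30 | 0--110,01-11-,0111-0
  31 | 01-11-  (sole → essential)
  32 | 1-000-  (sole → essential)
  33 | 1--001,1-000-
  39 | 1-0111,10-111
  41 | 1--001  (sole → essential)
  44 | 1011-0  (sole → essential)
  46 | -01110,1011-0,10111-
  47 | 10-111,10111-
  48 | -1000-,1-000-,11-00-
  49 | -1-001,-10-01,-1000-,1--001,1-000-,11-00-,110--1
  51 | 110--1  (sole → essential)
  53 | -10-01,-101-1,110--1
  54 | -1011-  (sole → essential)
  55 | -101-1,-1011-,1-0111,110--1
  56 | 11-00-,1110-0
  57 | -1-001,1--001,11-00-
  58 | 1110-0  (sole → essential)
Essential prime implicants: -1-001, -1000-, -1011-, 00--10, 0010-0, 00101-, 01-11-, 0111-0, 1--001, 1-000-, 1011-0, 110--1, 1110-0

13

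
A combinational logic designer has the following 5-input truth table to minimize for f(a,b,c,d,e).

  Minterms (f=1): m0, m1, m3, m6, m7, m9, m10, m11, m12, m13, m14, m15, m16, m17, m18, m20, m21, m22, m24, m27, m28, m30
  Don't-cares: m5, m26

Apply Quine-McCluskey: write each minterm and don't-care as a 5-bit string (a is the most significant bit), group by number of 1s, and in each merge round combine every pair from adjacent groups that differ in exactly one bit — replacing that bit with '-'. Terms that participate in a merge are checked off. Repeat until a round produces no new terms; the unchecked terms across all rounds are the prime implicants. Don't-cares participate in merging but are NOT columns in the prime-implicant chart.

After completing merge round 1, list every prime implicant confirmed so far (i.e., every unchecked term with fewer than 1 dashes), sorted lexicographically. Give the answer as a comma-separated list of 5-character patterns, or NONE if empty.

NONE

Round 0: 00000✓ 00001✓ 00011✓ 00101✓ 00110✓ 00111✓ 01001✓ 01010✓ 01011✓ 01100✓ 01101✓ 01110✓ 01111✓ 10000✓ 10001✓ 10010✓ 10100✓ 10101✓ 10110✓ 11000✓ 11010✓ 11011✓ 11100✓ 11110✓
Round 1: -0000✓ -0001✓ -0101✓ -0110✓ -1010✓ -1011✓ -1100✓ -1110✓ 0-001✓ 0-011✓ 0-101✓ 0-110✓ 0-111✓ 00-01✓ 00-11✓ 000-1✓ 0000-✓ 001-1✓ 0011-✓ 01-01✓ 01-10✓ 01-11✓ 010-1✓ 0101-✓ 011-0✓ 011-1✓ 0110-✓ 0111-✓ 1-000✓ 1-010✓ 1-100✓ 1-110✓ 10-00✓ 10-01✓ 10-10✓ 100-0✓ 1000-✓ 101-0✓ 1010-✓ 11-00✓ 11-10✓ 110-0✓ 1101-✓ 111-0✓
Round 2: --110 -0-01 -000- -1-10 -101- -11-0 0--01✓ 0--11✓ 0-0-1✓ 0-1-1✓ 0-11- 00--1✓ 01--1✓ 01-1- 011-- 1--00✓ 1--10✓ 1-0-0✓ 1-1-0✓ 10--0✓ 10-0- 11--0✓
Round 3: 0---1 1---0
PIs = {--110, -0-01, -000-, -1-10, -101-, -11-0, 0---1, 0-11-, 01-1-, 011--, 1---0, 10-0-}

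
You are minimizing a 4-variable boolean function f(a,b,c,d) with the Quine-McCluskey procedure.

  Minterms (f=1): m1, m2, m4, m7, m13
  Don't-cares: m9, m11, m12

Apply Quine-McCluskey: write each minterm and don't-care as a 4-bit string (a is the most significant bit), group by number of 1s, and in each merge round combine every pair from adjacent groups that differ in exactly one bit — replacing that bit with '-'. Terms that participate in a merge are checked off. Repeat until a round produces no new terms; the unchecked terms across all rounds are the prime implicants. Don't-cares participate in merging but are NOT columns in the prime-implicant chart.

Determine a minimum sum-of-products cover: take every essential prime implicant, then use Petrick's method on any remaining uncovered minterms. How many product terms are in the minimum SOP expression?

size-2^0 implicants → 0001(✓)  0010  0100(✓)  0111  1001(✓)  1011(✓)  1100(✓)  1101(✓)
size-2^1 implicants → -001  -100  1-01  10-1  110-
Unchecked terms (primes): -001, -100, 0010, 0111, 1-01, 10-1, 110-
Minterm coverage:
  m1 ⊆ -001 [E]
  m2 ⊆ 0010 [E]
  m4 ⊆ -100 [E]
  m7 ⊆ 0111 [E]
  m13 ⊆ 1-01,110-
E = {-001, -100, 0010, 0111}
Petrick residual → 1-01
Cover = b'c'd + bc'd' + a'b'cd' + a'bcd + ac'd  |cover|=5

5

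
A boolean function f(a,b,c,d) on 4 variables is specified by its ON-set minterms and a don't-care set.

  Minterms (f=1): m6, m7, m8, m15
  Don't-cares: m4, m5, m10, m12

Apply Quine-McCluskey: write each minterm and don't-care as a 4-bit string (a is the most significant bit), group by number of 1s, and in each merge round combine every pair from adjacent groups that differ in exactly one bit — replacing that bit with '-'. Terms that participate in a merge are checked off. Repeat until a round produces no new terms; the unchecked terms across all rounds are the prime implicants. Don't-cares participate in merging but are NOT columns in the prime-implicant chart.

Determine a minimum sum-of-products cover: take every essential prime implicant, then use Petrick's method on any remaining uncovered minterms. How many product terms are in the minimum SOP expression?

3

[col 0] 0100*, 0101*, 0110*, 0111*, 1000*, 1010*, 1100*, 1111*
[col 1] -100, -111, 01-0*, 01-1*, 010-*, 011-*, 1-00, 10-0
[col 2] 01--
Prime implicants: -100, -111, 01--, 1-00, 10-0
PI chart (minterm → PIs covering it):
  6 | 01--  (sole → essential)
  7 | -111,01--
  8 | 1-00,10-0
  15 | -111  (sole → essential)
Essential prime implicants: -111, 01--
Petrick residual → 1-00
Minimum SOP uses 3 PIs: bcd + a'b + ac'd'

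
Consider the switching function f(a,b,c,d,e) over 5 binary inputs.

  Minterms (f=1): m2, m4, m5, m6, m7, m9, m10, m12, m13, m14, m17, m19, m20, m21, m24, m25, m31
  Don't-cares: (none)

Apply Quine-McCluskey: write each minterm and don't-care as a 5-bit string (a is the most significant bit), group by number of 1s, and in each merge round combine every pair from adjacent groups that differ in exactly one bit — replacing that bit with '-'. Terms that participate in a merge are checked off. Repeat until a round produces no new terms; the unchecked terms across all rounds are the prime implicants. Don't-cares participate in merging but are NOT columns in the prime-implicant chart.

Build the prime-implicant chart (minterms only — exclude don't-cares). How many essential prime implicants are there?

Round 0: 00010✓ 00100✓ 00101✓ 00110✓ 00111✓ 01001✓ 01010✓ 01100✓ 01101✓ 01110✓ 10001✓ 10011✓ 10100✓ 10101✓ 11000✓ 11001✓ 11111
Round 1: -0100✓ -0101✓ -1001 0-010✓ 0-100✓ 0-101✓ 0-110✓ 00-10✓ 001-0✓ 001-1✓ 0010-✓ 0011-✓ 01-01 01-10✓ 011-0✓ 0110-✓ 1-001 10-01 100-1 1010-✓ 1100-
Round 2: -010- 0--10 0-1-0 0-10- 001--
PIs = {-010-, -1001, 0--10, 0-1-0, 0-10-, 001--, 01-01, 1-001, 10-01, 100-1, 1100-, 11111}
Coverage chart:
  m2: 0--10 ←essential
  m4: -010-,0-1-0,0-10-,001--
  m5: -010-,0-10-,001--
  m6: 0--10,0-1-0,001--
  m7: 001-- ←essential
  m9: -1001,01-01
  m10: 0--10 ←essential
  m12: 0-1-0,0-10-
  m13: 0-10-,01-01
  m14: 0--10,0-1-0
  m17: 1-001,10-01,100-1
  m19: 100-1 ←essential
  m20: -010- ←essential
  m21: -010-,10-01
  m24: 1100- ←essential
  m25: -1001,1-001,1100-
  m31: 11111 ←essential
Essential: -010-, 0--10, 001--, 100-1, 1100-, 11111

6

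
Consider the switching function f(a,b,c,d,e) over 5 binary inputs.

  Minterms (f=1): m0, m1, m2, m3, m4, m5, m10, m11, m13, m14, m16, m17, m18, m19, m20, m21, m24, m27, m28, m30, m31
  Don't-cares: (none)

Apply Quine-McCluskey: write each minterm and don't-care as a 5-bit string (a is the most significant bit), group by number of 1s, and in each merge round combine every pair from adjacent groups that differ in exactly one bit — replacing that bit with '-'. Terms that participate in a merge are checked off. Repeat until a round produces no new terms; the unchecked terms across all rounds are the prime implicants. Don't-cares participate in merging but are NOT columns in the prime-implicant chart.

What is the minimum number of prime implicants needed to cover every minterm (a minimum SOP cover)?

Round 0: 00000✓ 00001✓ 00010✓ 00011✓ 00100✓ 00101✓ 01010✓ 01011✓ 01101✓ 01110✓ 10000✓ 10001✓ 10010✓ 10011✓ 10100✓ 10101✓ 11000✓ 11011✓ 11100✓ 11110✓ 11111✓
Round 1: -0000✓ -0001✓ -0010✓ -0011✓ -0100✓ -0101✓ -1011✓ -1110 0-010✓ 0-011✓ 0-101 00-00✓ 00-01✓ 000-0✓ 000-1✓ 0000-✓ 0001-✓ 0010-✓ 01-10 0101-✓ 1-000✓ 1-011✓ 1-100✓ 10-00✓ 10-01✓ 100-0✓ 100-1✓ 1000-✓ 1001-✓ 1010-✓ 11-00✓ 11-11 111-0 1111-
Round 2: --011 -0-00✓ -0-01✓ -00-0✓ -00-1✓ -000-✓ -001-✓ -010-✓ 0-01- 00-0-✓ 000--✓ 1--00 10-0-✓ 100--✓
Round 3: -0-0- -00--
PIs = {--011, -0-0-, -00--, -1110, 0-01-, 0-101, 01-10, 1--00, 11-11, 111-0, 1111-}
Coverage chart:
  m0: -0-0-,-00--
  m1: -0-0-,-00--
  m2: -00--,0-01-
  m3: --011,-00--,0-01-
  m4: -0-0- ←essential
  m5: -0-0-,0-101
  m10: 0-01-,01-10
  m11: --011,0-01-
  m13: 0-101 ←essential
  m14: -1110,01-10
  m16: -0-0-,-00--,1--00
  m17: -0-0-,-00--
  m18: -00-- ←essential
  m19: --011,-00--
  m20: -0-0-,1--00
  m21: -0-0- ←essential
  m24: 1--00 ←essential
  m27: --011,11-11
  m28: 1--00,111-0
  m30: -1110,111-0,1111-
  m31: 11-11,1111-
Essential: -0-0-, -00--, 0-101, 1--00
Petrick residual → --011, 01-10, 1111-
Min cover (7 terms): c'de + b'd' + b'c' + a'cd'e + a'bde' + ad'e' + abcd

7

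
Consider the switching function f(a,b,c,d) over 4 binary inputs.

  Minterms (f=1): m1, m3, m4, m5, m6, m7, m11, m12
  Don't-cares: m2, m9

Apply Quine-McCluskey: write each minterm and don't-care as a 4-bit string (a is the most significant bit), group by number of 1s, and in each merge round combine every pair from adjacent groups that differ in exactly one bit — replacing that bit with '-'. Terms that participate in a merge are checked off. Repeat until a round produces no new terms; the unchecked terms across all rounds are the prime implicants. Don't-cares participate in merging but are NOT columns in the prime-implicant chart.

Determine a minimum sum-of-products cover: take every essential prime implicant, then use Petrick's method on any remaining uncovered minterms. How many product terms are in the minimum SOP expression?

Round 0: 0001✓ 0010✓ 0011✓ 0100✓ 0101✓ 0110✓ 0111✓ 1001✓ 1011✓ 1100✓
Round 1: -001✓ -011✓ -100 0-01✓ 0-10✓ 0-11✓ 00-1✓ 001-✓ 01-0✓ 01-1✓ 010-✓ 011-✓ 10-1✓
Round 2: -0-1 0--1 0-1- 01--
PIs = {-0-1, -100, 0--1, 0-1-, 01--}
Coverage chart:
  m1: -0-1,0--1
  m3: -0-1,0--1,0-1-
  m4: -100,01--
  m5: 0--1,01--
  m6: 0-1-,01--
  m7: 0--1,0-1-,01--
  m11: -0-1 ←essential
  m12: -100 ←essential
Essential: -0-1, -100
Petrick residual → 01--
Min cover (3 terms): b'd + bc'd' + a'b

3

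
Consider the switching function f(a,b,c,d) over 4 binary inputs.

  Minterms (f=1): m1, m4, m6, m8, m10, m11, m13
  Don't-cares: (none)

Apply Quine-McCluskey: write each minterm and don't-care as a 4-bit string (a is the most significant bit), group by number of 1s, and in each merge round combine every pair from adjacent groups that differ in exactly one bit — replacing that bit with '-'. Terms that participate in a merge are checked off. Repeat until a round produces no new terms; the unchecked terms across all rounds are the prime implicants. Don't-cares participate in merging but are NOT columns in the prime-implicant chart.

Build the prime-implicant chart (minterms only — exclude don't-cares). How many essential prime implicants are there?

Round 0: 0001 0100✓ 0110✓ 1000✓ 1010✓ 1011✓ 1101
Round 1: 01-0 10-0 101-
PIs = {0001, 01-0, 10-0, 101-, 1101}
Coverage chart:
  m1: 0001 ←essential
  m4: 01-0 ←essential
  m6: 01-0 ←essential
  m8: 10-0 ←essential
  m10: 10-0,101-
  m11: 101- ←essential
  m13: 1101 ←essential
Essential: 0001, 01-0, 10-0, 101-, 1101

5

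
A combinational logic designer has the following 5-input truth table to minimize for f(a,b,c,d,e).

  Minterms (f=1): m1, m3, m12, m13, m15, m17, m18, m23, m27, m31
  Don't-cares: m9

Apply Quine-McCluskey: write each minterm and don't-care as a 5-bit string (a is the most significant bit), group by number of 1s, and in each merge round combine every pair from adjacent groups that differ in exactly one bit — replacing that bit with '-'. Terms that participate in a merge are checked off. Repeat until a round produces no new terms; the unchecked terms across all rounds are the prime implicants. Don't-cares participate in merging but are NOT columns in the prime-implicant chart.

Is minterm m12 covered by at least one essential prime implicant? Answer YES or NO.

Round 0: 00001✓ 00011✓ 01001✓ 01100✓ 01101✓ 01111✓ 10001✓ 10010 10111✓ 11011✓ 11111✓
Round 1: -0001 -1111 0-001 000-1 01-01 011-1 0110- 1-111 11-11
PIs = {-0001, -1111, 0-001, 000-1, 01-01, 011-1, 0110-, 1-111, 10010, 11-11}
Coverage chart:
  m1: -0001,0-001,000-1
  m3: 000-1 ←essential
  m12: 0110- ←essential
  m13: 01-01,011-1,0110-
  m15: -1111,011-1
  m17: -0001 ←essential
  m18: 10010 ←essential
  m23: 1-111 ←essential
  m27: 11-11 ←essential
  m31: -1111,1-111,11-11
Essential: -0001, 000-1, 0110-, 1-111, 10010, 11-11

YES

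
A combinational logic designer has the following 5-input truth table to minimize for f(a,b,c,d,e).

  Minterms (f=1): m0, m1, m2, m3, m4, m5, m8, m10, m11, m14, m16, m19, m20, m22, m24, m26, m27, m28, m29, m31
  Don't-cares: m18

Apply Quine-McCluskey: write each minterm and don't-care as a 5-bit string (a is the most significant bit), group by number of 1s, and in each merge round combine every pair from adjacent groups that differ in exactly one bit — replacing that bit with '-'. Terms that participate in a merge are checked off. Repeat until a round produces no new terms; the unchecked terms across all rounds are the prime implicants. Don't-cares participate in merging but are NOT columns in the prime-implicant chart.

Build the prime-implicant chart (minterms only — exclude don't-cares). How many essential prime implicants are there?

5

size-2^0 implicants → 00000(✓)  00001(✓)  00010(✓)  00011(✓)  00100(✓)  00101(✓)  01000(✓)  01010(✓)  01011(✓)  01110(✓)  10000(✓)  10010(✓)  10011(✓)  10100(✓)  10110(✓)  11000(✓)  11010(✓)  11011(✓)  11100(✓)  11101(✓)  11111(✓)
size-2^1 implicants → -0000(✓)  -0010(✓)  -0011(✓)  -0100(✓)  -1000(✓)  -1010(✓)  -1011(✓)  0-000(✓)  0-010(✓)  0-011(✓)  00-00(✓)  00-01(✓)  000-0(✓)  000-1(✓)  0000-(✓)  0001-(✓)  0010-(✓)  01-10  010-0(✓)  0101-(✓)  1-000(✓)  1-010(✓)  1-011(✓)  1-100(✓)  10-00(✓)  10-10(✓)  100-0(✓)  1001-(✓)  101-0(✓)  11-00(✓)  11-11  110-0(✓)  1101-(✓)  111-1  1110-
size-2^2 implicants → --000(✓)  --010(✓)  --011(✓)  -0-00  -00-0(✓)  -001-(✓)  -10-0(✓)  -101-(✓)  0-0-0(✓)  0-01-(✓)  00-0-  000--  1--00  1-0-0(✓)  1-01-(✓)  10--0
size-2^3 implicants → --0-0  --01-
Unchecked terms (primes): --0-0, --01-, -0-00, 00-0-, 000--, 01-10, 1--00, 10--0, 11-11, 111-1, 1110-
Minterm coverage:
  m0 ⊆ --0-0,-0-00,00-0-,000--
  m1 ⊆ 00-0-,000--
  m2 ⊆ --0-0,--01-,000--
  m3 ⊆ --01-,000--
  m4 ⊆ -0-00,00-0-
  m5 ⊆ 00-0- [E]
  m8 ⊆ --0-0 [E]
  m10 ⊆ --0-0,--01-,01-10
  m11 ⊆ --01- [E]
  m14 ⊆ 01-10 [E]
  m16 ⊆ --0-0,-0-00,1--00,10--0
  m19 ⊆ --01- [E]
  m20 ⊆ -0-00,1--00,10--0
  m22 ⊆ 10--0 [E]
  m24 ⊆ --0-0,1--00
  m26 ⊆ --0-0,--01-
  m27 ⊆ --01-,11-11
  m28 ⊆ 1--00,1110-
  m29 ⊆ 111-1,1110-
  m31 ⊆ 11-11,111-1
E = {--0-0, --01-, 00-0-, 01-10, 10--0}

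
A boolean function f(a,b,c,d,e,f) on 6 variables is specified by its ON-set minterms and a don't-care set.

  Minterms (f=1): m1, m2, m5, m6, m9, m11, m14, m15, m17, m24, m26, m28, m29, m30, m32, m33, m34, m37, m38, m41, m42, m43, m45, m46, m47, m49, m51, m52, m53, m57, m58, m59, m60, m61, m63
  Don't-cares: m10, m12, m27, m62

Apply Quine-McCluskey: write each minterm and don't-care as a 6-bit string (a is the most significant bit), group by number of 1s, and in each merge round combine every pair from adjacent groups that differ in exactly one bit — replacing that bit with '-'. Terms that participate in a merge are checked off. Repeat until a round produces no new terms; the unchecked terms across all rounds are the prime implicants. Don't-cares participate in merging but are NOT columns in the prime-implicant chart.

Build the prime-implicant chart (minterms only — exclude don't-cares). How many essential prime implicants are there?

Round 0: 000001✓ 000010✓ 000101✓ 000110✓ 001001✓ 001010✓ 001011✓ 001100✓ 001110✓ 001111✓ 010001✓ 011000✓ 011010✓ 011011✓ 011100✓ 011101✓ 011110✓ 100000✓ 100001✓ 100010✓ 100101✓ 100110✓ 101001✓ 101010✓ 101011✓ 101101✓ 101110✓ 101111✓ 110001✓ 110011✓ 110100✓ 110101✓ 111001✓ 111010✓ 111011✓ 111100✓ 111101✓ 111110✓ 111111✓
Round 1: -00001✓ -00010✓ -00101✓ -00110✓ -01001✓ -01010✓ -01011✓ -01110✓ -01111✓ -10001✓ -11010✓ -11011✓ -11100✓ -11101✓ -11110✓ 0-0001✓ 0-1010✓ 0-1011✓ 0-1100✓ 0-1110✓ 00-001✓ 00-010✓ 00-110✓ 000-01✓ 000-10✓ 001-10✓ 001-11✓ 0010-1✓ 00101-✓ 0011-0✓ 00111-✓ 011-00✓ 011-10✓ 0110-0✓ 01101-✓ 0111-0✓ 01110-✓ 1-0001✓ 1-0101✓ 1-1001✓ 1-1010✓ 1-1011✓ 1-1101✓ 1-1110✓ 1-1111✓ 10-001✓ 10-010✓ 10-101✓ 10-110✓ 100-01✓ 100-10✓ 1000-0 10000- 101-01✓ 101-10✓ 101-11✓ 1010-1✓ 10101-✓ 1011-1✓ 10111-✓ 11-001✓ 11-011✓ 11-100✓ 11-101✓ 110-01✓ 1100-1✓ 11010-✓ 111-01✓ 111-10✓ 111-11✓ 1110-1✓ 11101-✓ 1111-0✓ 1111-1✓ 11110-✓ 11111-✓
Round 2: --0001 --1010✓ --1011✓ --1110✓ -0-001 -0-010✓ -0-110✓ -00-01 -00-10✓ -01-10✓ -01-11✓ -010-1 -0101-✓ -0111-✓ -11-10✓ -1101-✓ -111-0 -1110- 0-1-10✓ 0-101-✓ 0-11-0 00--10✓ 001-1-✓ 011--0 1--001✓ 1--101✓ 1-0-01✓ 1-1-01✓ 1-1-10✓ 1-1-11✓ 1-10-1✓ 1-101-✓ 1-11-1✓ 1-111-✓ 10--01✓ 10--10✓ 101--1✓ 101-1-✓ 11--01✓ 11-0-1 11-10- 111--1✓ 111-1-✓ 1111--
Round 3: --1-10 --101- -0--10 -01-1- 1---01 1-1--1 1-1-1-
PIs = {--0001, --1-10, --101-, -0--10, -0-001, -00-01, -01-1-, -010-1, -111-0, -1110-, 0-11-0, 011--0, 1---01, 1-1--1, 1-1-1-, 1000-0, 10000-, 11-0-1, 11-10-, 1111--}
Coverage chart:
  m1: --0001,-0-001,-00-01
  m2: -0--10 ←essential
  m5: -00-01 ←essential
  m6: -0--10 ←essential
  m9: -0-001,-010-1
  m11: --101-,-01-1-,-010-1
  m14: --1-10,-0--10,-01-1-,0-11-0
  m15: -01-1- ←essential
  m17: --0001 ←essential
  m24: 011--0 ←essential
  m26: --1-10,--101-,011--0
  m28: -111-0,-1110-,0-11-0,011--0
  m29: -1110- ←essential
  m30: --1-10,-111-0,0-11-0,011--0
  m32: 1000-0,10000-
  m33: --0001,-0-001,-00-01,1---01,10000-
  m34: -0--10,1000-0
  m37: -00-01,1---01
  m38: -0--10 ←essential
  m41: -0-001,-010-1,1---01,1-1--1
  m42: --1-10,--101-,-0--10,-01-1-,1-1-1-
  m43: --101-,-01-1-,-010-1,1-1--1,1-1-1-
  m45: 1---01,1-1--1
  m46: --1-10,-0--10,-01-1-,1-1-1-
  m47: -01-1-,1-1--1,1-1-1-
  m49: --0001,1---01,11-0-1
  m51: 11-0-1 ←essential
  m52: 11-10- ←essential
  m53: 1---01,11-10-
  m57: 1---01,1-1--1,11-0-1
  m58: --1-10,--101-,1-1-1-
  m59: --101-,1-1--1,1-1-1-,11-0-1
  m60: -111-0,-1110-,11-10-,1111--
  m61: -1110-,1---01,1-1--1,11-10-,1111--
  m63: 1-1--1,1-1-1-,1111--
Essential: --0001, -0--10, -00-01, -01-1-, -1110-, 011--0, 11-0-1, 11-10-

8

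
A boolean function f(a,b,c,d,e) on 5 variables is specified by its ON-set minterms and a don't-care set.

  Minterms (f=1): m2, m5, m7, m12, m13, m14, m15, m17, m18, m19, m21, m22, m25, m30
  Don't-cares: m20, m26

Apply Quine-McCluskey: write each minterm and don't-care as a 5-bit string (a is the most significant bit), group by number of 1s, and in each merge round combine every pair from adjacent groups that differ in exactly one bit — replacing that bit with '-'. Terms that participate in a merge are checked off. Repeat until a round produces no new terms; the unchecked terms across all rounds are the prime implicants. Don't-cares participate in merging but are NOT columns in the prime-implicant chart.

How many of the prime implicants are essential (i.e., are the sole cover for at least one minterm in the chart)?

4

[col 0] 00010*, 00101*, 00111*, 01100*, 01101*, 01110*, 01111*, 10001*, 10010*, 10011*, 10100*, 10101*, 10110*, 11001*, 11010*, 11110*
[col 1] -0010, -0101, -1110, 0-101*, 0-111*, 001-1*, 011-0*, 011-1*, 0110-*, 0111-*, 1-001, 1-010*, 1-110*, 10-01, 10-10*, 100-1, 1001-, 101-0, 1010-, 11-10*
[col 2] 0-1-1, 011--, 1--10
Prime implicants: -0010, -0101, -1110, 0-1-1, 011--, 1--10, 1-001, 10-01, 100-1, 1001-, 101-0, 1010-
PI chart (minterm → PIs covering it):
  2 | -0010  (sole → essential)
  5 | -0101,0-1-1
  7 | 0-1-1  (sole → essential)
  12 | 011--  (sole → essential)
  13 | 0-1-1,011--
  14 | -1110,011--
  15 | 0-1-1,011--
  17 | 1-001,10-01,100-1
  18 | -0010,1--10,1001-
  19 | 100-1,1001-
  21 | -0101,10-01,1010-
  22 | 1--10,101-0
  25 | 1-001  (sole → essential)
  30 | -1110,1--10
Essential prime implicants: -0010, 0-1-1, 011--, 1-001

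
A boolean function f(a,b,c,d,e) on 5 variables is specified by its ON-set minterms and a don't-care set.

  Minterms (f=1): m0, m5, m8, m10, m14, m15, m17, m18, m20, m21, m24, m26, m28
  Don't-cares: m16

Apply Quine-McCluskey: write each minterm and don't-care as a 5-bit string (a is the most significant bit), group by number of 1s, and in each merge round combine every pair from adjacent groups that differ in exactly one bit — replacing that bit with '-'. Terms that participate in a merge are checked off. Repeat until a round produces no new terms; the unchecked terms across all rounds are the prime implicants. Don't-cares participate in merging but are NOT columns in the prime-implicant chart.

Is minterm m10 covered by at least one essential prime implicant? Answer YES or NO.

Round 0: 00000✓ 00101✓ 01000✓ 01010✓ 01110✓ 01111✓ 10000✓ 10001✓ 10010✓ 10100✓ 10101✓ 11000✓ 11010✓ 11100✓
Round 1: -0000✓ -0101 -1000✓ -1010✓ 0-000✓ 01-10 010-0✓ 0111- 1-000✓ 1-010✓ 1-100✓ 10-00✓ 10-01✓ 100-0✓ 1000-✓ 1010-✓ 11-00✓ 110-0✓
Round 2: --000 -10-0 1--00 1-0-0 10-0-
PIs = {--000, -0101, -10-0, 01-10, 0111-, 1--00, 1-0-0, 10-0-}
Coverage chart:
  m0: --000 ←essential
  m5: -0101 ←essential
  m8: --000,-10-0
  m10: -10-0,01-10
  m14: 01-10,0111-
  m15: 0111- ←essential
  m17: 10-0- ←essential
  m18: 1-0-0 ←essential
  m20: 1--00,10-0-
  m21: -0101,10-0-
  m24: --000,-10-0,1--00,1-0-0
  m26: -10-0,1-0-0
  m28: 1--00 ←essential
Essential: --000, -0101, 0111-, 1--00, 1-0-0, 10-0-

NO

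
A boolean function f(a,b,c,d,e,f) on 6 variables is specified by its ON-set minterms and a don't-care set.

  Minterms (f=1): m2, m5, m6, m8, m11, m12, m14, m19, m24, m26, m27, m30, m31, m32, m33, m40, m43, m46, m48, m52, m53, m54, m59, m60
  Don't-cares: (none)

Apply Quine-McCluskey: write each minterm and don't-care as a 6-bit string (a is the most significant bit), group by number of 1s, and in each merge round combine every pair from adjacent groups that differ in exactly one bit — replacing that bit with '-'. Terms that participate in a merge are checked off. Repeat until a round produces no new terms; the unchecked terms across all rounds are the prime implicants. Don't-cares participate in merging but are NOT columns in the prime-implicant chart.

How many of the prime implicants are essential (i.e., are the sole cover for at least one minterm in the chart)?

10

Round 0: 000010✓ 000101 000110✓ 001000✓ 001011✓ 001100✓ 001110✓ 010011✓ 011000✓ 011010✓ 011011✓ 011110✓ 011111✓ 100000✓ 100001✓ 101000✓ 101011✓ 101110✓ 110000✓ 110100✓ 110101✓ 110110✓ 111011✓ 111100✓
Round 1: -01000 -01011✓ -01110 -11011✓ 0-1000 0-1011✓ 0-1110 00-110 000-10 001-00 0011-0 01-011 011-10✓ 011-11✓ 0110-0 01101-✓ 01111-✓ 1-0000 1-1011✓ 10-000 10000- 11-100 110-00 1101-0 11010-
Round 2: --1011 011-1-
PIs = {--1011, -01000, -01110, 0-1000, 0-1110, 00-110, 000-10, 000101, 001-00, 0011-0, 01-011, 011-1-, 0110-0, 1-0000, 10-000, 10000-, 11-100, 110-00, 1101-0, 11010-}
Coverage chart:
  m2: 000-10 ←essential
  m5: 000101 ←essential
  m6: 00-110,000-10
  m8: -01000,0-1000,001-00
  m11: --1011 ←essential
  m12: 001-00,0011-0
  m14: -01110,0-1110,00-110,0011-0
  m19: 01-011 ←essential
  m24: 0-1000,0110-0
  m26: 011-1-,0110-0
  m27: --1011,01-011,011-1-
  m30: 0-1110,011-1-
  m31: 011-1- ←essential
  m32: 1-0000,10-000,10000-
  m33: 10000- ←essential
  m40: -01000,10-000
  m43: --1011 ←essential
  m46: -01110 ←essential
  m48: 1-0000,110-00
  m52: 11-100,110-00,1101-0,11010-
  m53: 11010- ←essential
  m54: 1101-0 ←essential
  m59: --1011 ←essential
  m60: 11-100 ←essential
Essential: --1011, -01110, 000-10, 000101, 01-011, 011-1-, 10000-, 11-100, 1101-0, 11010-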